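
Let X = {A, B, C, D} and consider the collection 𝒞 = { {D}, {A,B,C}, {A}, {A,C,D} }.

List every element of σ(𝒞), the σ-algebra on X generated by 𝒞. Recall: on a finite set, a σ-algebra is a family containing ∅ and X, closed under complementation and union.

Start: 𝒞 ∪ {∅, X} = { {}, {A}, {D}, {A,B,C}, {A,C,D}, X }.
Iteration 1: +3 →
  {B}  = complement {A,C,D}
  {A,D}  = {D} ∪ {A}
  {B,C,D}  = complement {A}
  |family| = 9
Iteration 2: +4 →
  {A,B}  = {B} ∪ {A}
  {B,C}  = complement {A,D}
  {B,D}  = {B} ∪ {D}
  {A,B,D}  = {B} ∪ {A,D}
  |family| = 13
Iteration 3. New:
  {C}  = complement {A,B,D}
  {A,C}  = complement {B,D}
  {C,D}  = complement {A,B}
  |family| = 16
Iteration 4: closed — nothing new.

|σ(𝒞)| = 16.  σ(𝒞) = { {}, {A}, {B}, {C}, {D}, {A,B}, {A,C}, {A,D}, {B,C}, {B,D}, {C,D}, {A,B,C}, {A,B,D}, {A,C,D}, {B,C,D}, X }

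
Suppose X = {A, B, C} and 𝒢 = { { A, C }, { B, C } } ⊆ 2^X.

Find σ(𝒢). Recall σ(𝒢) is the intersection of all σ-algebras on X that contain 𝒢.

σ(𝒢) (8 sets): { {}, { A }, { B }, { C }, { A, B }, { A, C }, { B, C }, X }

Derivation:
Seed the family with 𝒢 together with ∅ and X: { {}, { A, C }, { B, C }, X }.
Iteration 1 (2 new):
  { A }  = X∖{ B, C }
  { B }  = X∖{ A, C }
  [6 total]
Iteration 2: 1 new —
  { A, B }  = { B } ∪ { A }
  [7 total]
Iteration 3 adds 1:
  { C }  = X∖{ A, B }
  [8 total]
Iteration 4: no new sets; the family is a σ-algebra.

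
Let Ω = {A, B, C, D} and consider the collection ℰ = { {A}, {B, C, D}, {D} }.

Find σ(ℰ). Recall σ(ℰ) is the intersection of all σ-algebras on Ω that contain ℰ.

Answer: σ(ℰ) = { {}, {A}, {D}, {A, D}, {B, C}, {A, B, C}, {B, C, D}, Ω }

Working:
Take S₀ = ℰ ∪ {∅, Ω} = { {}, {A}, {D}, {B, C, D}, Ω }.
Pass 1 adds 2:
  {A, D}  = {D} ∪ {A}
  {A, B, C}  = {D}ᶜ
Pass 2. New:
  {B, C}  = {A, D}ᶜ
After Pass 3 the family is unchanged; done.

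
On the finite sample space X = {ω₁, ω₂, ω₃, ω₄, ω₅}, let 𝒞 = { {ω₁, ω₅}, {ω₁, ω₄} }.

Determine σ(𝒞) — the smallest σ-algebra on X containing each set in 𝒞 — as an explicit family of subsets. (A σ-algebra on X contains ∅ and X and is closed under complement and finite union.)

σ(𝒞) (16 sets): { ∅, {ω₁}, {ω₄}, {ω₅}, {ω₁, ω₄}, {ω₁, ω₅}, {ω₂, ω₃}, {ω₄, ω₅}, {ω₁, ω₂, ω₃}, {ω₁, ω₄, ω₅}, {ω₂, ω₃, ω₄}, {ω₂, ω₃, ω₅}, {ω₁, ω₂, ω₃, ω₄}, {ω₁, ω₂, ω₃, ω₅}, {ω₂, ω₃, ω₄, ω₅}, X }

Check:
Take S₀ = 𝒞 ∪ {∅, X} = { ∅, {ω₁, ω₄}, {ω₁, ω₅}, X }.
Round 1 adds 3:
  {ω₁, ω₄, ω₅}  = {ω₁, ω₅} ∪ {ω₁, ω₄}
  {ω₂, ω₃, ω₄}  = {ω₁, ω₅}ᶜ
  {ω₂, ω₃, ω₅}  = {ω₁, ω₄}ᶜ
Round 2: 4 new —
  {ω₂, ω₃}  = {ω₁, ω₄, ω₅}ᶜ
  {ω₁, ω₂, ω₃, ω₄}  = {ω₂, ω₃, ω₄} ∪ {ω₁, ω₄}
  {ω₁, ω₂, ω₃, ω₅}  = {ω₂, ω₃, ω₅} ∪ {ω₁, ω₅}
  {ω₂, ω₃, ω₄, ω₅}  = {ω₂, ω₃, ω₅} ∪ {ω₂, ω₃, ω₄}
Round 3. New:
  {ω₁}  = {ω₂, ω₃, ω₄, ω₅}ᶜ
  {ω₄}  = {ω₁, ω₂, ω₃, ω₅}ᶜ
  {ω₅}  = {ω₁, ω₂, ω₃, ω₄}ᶜ
Round 4. New:
  {ω₄, ω₅}  = {ω₄} ∪ {ω₅}
  {ω₁, ω₂, ω₃}  = {ω₂, ω₃} ∪ {ω₁}
Round 5: stable.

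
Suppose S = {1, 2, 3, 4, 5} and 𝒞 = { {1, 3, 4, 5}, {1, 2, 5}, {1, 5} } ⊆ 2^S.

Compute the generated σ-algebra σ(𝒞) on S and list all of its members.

σ(𝒞) (8 sets): { {}, {2}, {1, 5}, {3, 4}, {1, 2, 5}, {2, 3, 4}, {1, 3, 4, 5}, S }

Derivation:
Take S₀ = 𝒞 ∪ {∅, S} = { {}, {1, 5}, {1, 2, 5}, {1, 3, 4, 5}, S }.
Round 1 (3 new):
  {2}  = ᶜ of {1, 3, 4, 5}
  {3, 4}  = ᶜ of {1, 2, 5}
  {2, 3, 4}  = ᶜ of {1, 5}
  (now 8)
Round 2: stable.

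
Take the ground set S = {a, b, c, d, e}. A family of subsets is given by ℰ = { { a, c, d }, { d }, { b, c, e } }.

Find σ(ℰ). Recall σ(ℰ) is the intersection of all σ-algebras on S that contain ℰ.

Start: ℰ ∪ {∅, S} = { {}, { d }, { a, c, d }, { b, c, e }, S }.
Pass 1: 4 new —
  { a, d }  = ᶜ of { b, c, e }
  { b, e }  = ᶜ of { a, c, d }
  { a, b, c, e }  = ᶜ of { d }
  { b, c, d, e }  = { b, c, e } ∪ { d }
  — 9 sets.
Pass 2: 3 new —
  { a }  = ᶜ of { b, c, d, e }
  { b, d, e }  = { b, e } ∪ { d }
  { a, b, d, e }  = { b, e } ∪ { a, d }
  — 12 sets.
Pass 3: 3 new —
  { c }  = ᶜ of { a, b, d, e }
  { a, c }  = ᶜ of { b, d, e }
  { a, b, e }  = { b, e } ∪ { a }
  — 15 sets.
Pass 4. New:
  { c, d }  = ᶜ of { a, b, e }
  — 16 sets.
After Pass 5 the family is unchanged; done.

σ(ℰ) = { {}, { a }, { c }, { d }, { a, c }, { a, d }, { b, e }, { c, d }, { a, b, e }, { a, c, d }, { b, c, e }, { b, d, e }, { a, b, c, e }, { a, b, d, e }, { b, c, d, e }, S }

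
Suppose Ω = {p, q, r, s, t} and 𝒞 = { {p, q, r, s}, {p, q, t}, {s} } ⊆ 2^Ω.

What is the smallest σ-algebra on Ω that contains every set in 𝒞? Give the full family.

Start: 𝒞 ∪ {∅, Ω} = { ∅, {s}, {p, q, t}, {p, q, r, s}, Ω }.
Step 1: +4 →
  {t}  = ᶜ of {p, q, r, s}
  {r, s}  = ᶜ of {p, q, t}
  {p, q, r, t}  = ᶜ of {s}
  {p, q, s, t}  = {p, q, t} ∪ {s}
  |family| = 9
Step 2: +3 →
  {r}  = ᶜ of {p, q, s, t}
  {s, t}  = {t} ∪ {s}
  {r, s, t}  = {r, s} ∪ {t}
  |family| = 12
Step 3 adds 3:
  {p, q}  = ᶜ of {r, s, t}
  {r, t}  = {r} ∪ {t}
  {p, q, r}  = ᶜ of {s, t}
  |family| = 15
Step 4 adds 1:
  {p, q, s}  = ᶜ of {r, t}
  |family| = 16
Step 5: stable.

σ(𝒞) = { ∅, {r}, {s}, {t}, {p, q}, {r, s}, {r, t}, {s, t}, {p, q, r}, {p, q, s}, {p, q, t}, {r, s, t}, {p, q, r, s}, {p, q, r, t}, {p, q, s, t}, Ω }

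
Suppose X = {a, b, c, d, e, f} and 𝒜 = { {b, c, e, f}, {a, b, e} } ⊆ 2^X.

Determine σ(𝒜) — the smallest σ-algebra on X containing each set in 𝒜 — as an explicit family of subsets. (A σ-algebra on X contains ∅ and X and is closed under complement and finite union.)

Initial family (4 sets): { {}, {a, b, e}, {b, c, e, f}, X }.
Round 1: 3 new —
  {a, d}  = X∖{b, c, e, f}
  {c, d, f}  = X∖{a, b, e}
  {a, b, c, e, f}  = {a, b, e} ∪ {b, c, e, f}
Round 2: +4 →
  {d}  = X∖{a, b, c, e, f}
  {a, b, d, e}  = {a, b, e} ∪ {a, d}
  {a, c, d, f}  = {a, d} ∪ {c, d, f}
  {b, c, d, e, f}  = {c, d, f} ∪ {b, c, e, f}
Round 3 (3 new):
  {a}  = X∖{b, c, d, e, f}
  {b, e}  = X∖{a, c, d, f}
  {c, f}  = X∖{a, b, d, e}
Round 4. New:
  {a, c, f}  = {a} ∪ {c, f}
  {b, d, e}  = {b, e} ∪ {d}
Round 5: no new sets; the family is a σ-algebra.

|σ(𝒜)| = 16.  σ(𝒜) = { {}, {a}, {d}, {a, d}, {b, e}, {c, f}, {a, b, e}, {a, c, f}, {b, d, e}, {c, d, f}, {a, b, d, e}, {a, c, d, f}, {b, c, e, f}, {a, b, c, e, f}, {b, c, d, e, f}, X }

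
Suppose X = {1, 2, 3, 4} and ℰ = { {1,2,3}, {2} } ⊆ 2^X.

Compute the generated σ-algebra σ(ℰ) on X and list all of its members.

σ(ℰ) (8 sets): { ∅, {2}, {4}, {1,3}, {2,4}, {1,2,3}, {1,3,4}, X }

Trace:
Take S₀ = ℰ ∪ {∅, X} = { ∅, {2}, {1,2,3}, X }.
Pass 1 adds 2:
  {4}  = {1,2,3}ᶜ
  {1,3,4}  = {2}ᶜ
  (now 6)
Pass 2: 1 new —
  {2,4}  = {4} ∪ {2}
  (now 7)
Pass 3: +1 →
  {1,3}  = {2,4}ᶜ
  (now 8)
Pass 4: already closed under ᶜ and ∪.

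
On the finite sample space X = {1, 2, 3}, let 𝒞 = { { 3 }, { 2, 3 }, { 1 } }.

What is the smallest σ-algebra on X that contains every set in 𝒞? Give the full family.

σ(𝒞) (8 sets): { {  }, { 1 }, { 2 }, { 3 }, { 1, 2 }, { 1, 3 }, { 2, 3 }, X }

Check:
Take S₀ = 𝒞 ∪ {∅, X} = { {  }, { 1 }, { 3 }, { 2, 3 }, X }.
Iteration 1 adds 2:
  { 1, 2 }  = complement { 3 }
  { 1, 3 }  = { 3 } ∪ { 1 }
  [7 total]
Iteration 2 (1 new):
  { 2 }  = complement { 1, 3 }
  [8 total]
Iteration 3: already closed under ᶜ and ∪.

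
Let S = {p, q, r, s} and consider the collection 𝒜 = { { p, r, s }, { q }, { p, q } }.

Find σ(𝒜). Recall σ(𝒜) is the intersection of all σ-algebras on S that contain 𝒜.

Begin from { {  }, { q }, { p, q }, { p, r, s }, S } (that is, 𝒜 plus ∅ and S).
Round 1: +1 →
  { r, s }  = complement { p, q }
  — 6 sets.
Round 2 adds 1:
  { q, r, s }  = { q } ∪ { r, s }
  — 7 sets.
Round 3: 1 new —
  { p }  = complement { q, r, s }
  — 8 sets.
Round 4: no new sets; the family is a σ-algebra.

σ(𝒜) = { {  }, { p }, { q }, { p, q }, { r, s }, { p, r, s }, { q, r, s }, S }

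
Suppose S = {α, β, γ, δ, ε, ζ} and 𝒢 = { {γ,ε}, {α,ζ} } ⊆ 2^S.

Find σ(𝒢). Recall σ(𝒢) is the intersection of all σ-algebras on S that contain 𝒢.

|σ(𝒢)| = 8.  σ(𝒢) = { {}, {α,ζ}, {β,δ}, {γ,ε}, {α,β,δ,ζ}, {α,γ,ε,ζ}, {β,γ,δ,ε}, S }

Derivation:
Initial family (4 sets): { {}, {α,ζ}, {γ,ε}, S }.
Round 1 adds 3:
  {α,β,δ,ζ}  = complement {γ,ε}
  {α,γ,ε,ζ}  = {γ,ε} ∪ {α,ζ}
  {β,γ,δ,ε}  = complement {α,ζ}
Round 2: 1 new —
  {β,δ}  = complement {α,γ,ε,ζ}
Round 3 adds nothing — fixpoint reached.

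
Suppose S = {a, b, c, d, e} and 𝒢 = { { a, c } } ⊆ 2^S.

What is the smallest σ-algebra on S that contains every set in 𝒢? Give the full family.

Answer: σ(𝒢) = { ∅, { a, c }, { b, d, e }, S }

Trace:
Take S₀ = 𝒢 ∪ {∅, S} = { ∅, { a, c }, S }.
Pass 1. New:
  { b, d, e }  = { a, c }ᶜ
  |family| = 4
Pass 2: already closed under ᶜ and ∪.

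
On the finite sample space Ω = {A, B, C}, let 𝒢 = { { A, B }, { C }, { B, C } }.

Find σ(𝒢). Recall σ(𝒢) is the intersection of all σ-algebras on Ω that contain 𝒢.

Seed the family with 𝒢 together with ∅ and Ω: { {  }, { C }, { A, B }, { B, C }, Ω }.
Round 1 (1 new):
  { A }  = { B, C }ᶜ
Round 2: 1 new —
  { A, C }  = { C } ∪ { A }
Round 3. New:
  { B }  = { A, C }ᶜ
Round 4: stable.

σ(𝒢) = { {  }, { A }, { B }, { C }, { A, B }, { A, C }, { B, C }, Ω }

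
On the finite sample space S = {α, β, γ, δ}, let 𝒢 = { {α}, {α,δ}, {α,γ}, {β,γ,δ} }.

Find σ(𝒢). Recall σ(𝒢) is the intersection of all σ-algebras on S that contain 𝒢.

σ(𝒢) = { {}, {α}, {β}, {γ}, {δ}, {α,β}, {α,γ}, {α,δ}, {β,γ}, {β,δ}, {γ,δ}, {α,β,γ}, {α,β,δ}, {α,γ,δ}, {β,γ,δ}, S }

Derivation:
Start: 𝒢 ∪ {∅, S} = { {}, {α}, {α,γ}, {α,δ}, {β,γ,δ}, S }.
Round 1: +3 →
  {β,γ}  = S∖{α,δ}
  {β,δ}  = S∖{α,γ}
  {α,γ,δ}  = {α,δ} ∪ {α,γ}
  [9 total]
Round 2 adds 3:
  {β}  = S∖{α,γ,δ}
  {α,β,γ}  = {β,γ} ∪ {α,γ}
  {α,β,δ}  = {α,δ} ∪ {β,δ}
  [12 total]
Round 3: +3 →
  {γ}  = S∖{α,β,δ}
  {δ}  = S∖{α,β,γ}
  {α,β}  = {β} ∪ {α}
  [15 total]
Round 4 (1 new):
  {γ,δ}  = S∖{α,β}
  [16 total]
Round 5: already closed under ᶜ and ∪.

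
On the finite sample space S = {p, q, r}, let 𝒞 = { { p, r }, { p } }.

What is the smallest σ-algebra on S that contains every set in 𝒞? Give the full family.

Answer: σ(𝒞) = { {  }, { p }, { q }, { r }, { p, q }, { p, r }, { q, r }, S }

Derivation:
Begin from { {  }, { p }, { p, r }, S } (that is, 𝒞 plus ∅ and S).
Step 1: +2 →
  { q }  = complement { p, r }
  { q, r }  = complement { p }
Step 2 (1 new):
  { p, q }  = { q } ∪ { p }
Step 3: +1 →
  { r }  = complement { p, q }
Step 4: no new sets; the family is a σ-algebra.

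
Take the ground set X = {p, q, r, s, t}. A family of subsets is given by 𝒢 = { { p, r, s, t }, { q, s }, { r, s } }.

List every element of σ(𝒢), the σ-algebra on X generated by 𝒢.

Take S₀ = 𝒢 ∪ {∅, X} = { {  }, { q, s }, { r, s }, { p, r, s, t }, X }.
Round 1: +4 →
  { q }  = complement { p, r, s, t }
  { p, q, t }  = complement { r, s }
  { p, r, t }  = complement { q, s }
  { q, r, s }  = { r, s } ∪ { q, s }
  — 9 sets.
Round 2 (3 new):
  { p, t }  = complement { q, r, s }
  { p, q, r, t }  = { p, r, t } ∪ { q }
  { p, q, s, t }  = { p, q, t } ∪ { q, s }
  — 12 sets.
Round 3: 2 new —
  { r }  = complement { p, q, s, t }
  { s }  = complement { p, q, r, t }
  — 14 sets.
Round 4: 2 new —
  { q, r }  = { r } ∪ { q }
  { p, s, t }  = { p, t } ∪ { s }
  — 16 sets.
Round 5: closed — nothing new.

σ(𝒢) = { {  }, { q }, { r }, { s }, { p, t }, { q, r }, { q, s }, { r, s }, { p, q, t }, { p, r, t }, { p, s, t }, { q, r, s }, { p, q, r, t }, { p, q, s, t }, { p, r, s, t }, X }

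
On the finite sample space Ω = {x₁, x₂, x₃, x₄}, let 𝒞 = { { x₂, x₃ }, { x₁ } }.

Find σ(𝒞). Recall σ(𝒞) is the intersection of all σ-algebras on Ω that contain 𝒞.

Initial family (4 sets): { {}, { x₁ }, { x₂, x₃ }, Ω }.
Step 1: 3 new —
  { x₁, x₄ }  = Ω∖{ x₂, x₃ }
  { x₁, x₂, x₃ }  = { x₁ } ∪ { x₂, x₃ }
  { x₂, x₃, x₄ }  = Ω∖{ x₁ }
  — 7 sets.
Step 2. New:
  { x₄ }  = Ω∖{ x₁, x₂, x₃ }
  — 8 sets.
After Step 3 the family is unchanged; done.

Therefore σ(𝒞) = { {}, { x₁ }, { x₄ }, { x₁, x₄ }, { x₂, x₃ }, { x₁, x₂, x₃ }, { x₂, x₃, x₄ }, Ω } (|σ(𝒞)| = 8).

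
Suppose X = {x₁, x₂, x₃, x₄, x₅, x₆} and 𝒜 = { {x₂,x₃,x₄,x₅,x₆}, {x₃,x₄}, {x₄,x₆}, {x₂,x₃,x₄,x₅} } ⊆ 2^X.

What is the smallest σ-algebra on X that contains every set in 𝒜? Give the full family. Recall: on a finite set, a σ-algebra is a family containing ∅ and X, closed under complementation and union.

Seed the family with 𝒜 together with ∅ and X: { {}, {x₃,x₄}, {x₄,x₆}, {x₂,x₃,x₄,x₅}, {x₂,x₃,x₄,x₅,x₆}, X }.
Pass 1: 5 new —
  {x₁}  = X∖{x₂,x₃,x₄,x₅,x₆}
  {x₁,x₆}  = X∖{x₂,x₃,x₄,x₅}
  {x₃,x₄,x₆}  = {x₃,x₄} ∪ {x₄,x₆}
  {x₁,x₂,x₃,x₅}  = X∖{x₄,x₆}
  {x₁,x₂,x₅,x₆}  = X∖{x₃,x₄}
  [11 total]
Pass 2: +7 →
  {x₁,x₂,x₅}  = X∖{x₃,x₄,x₆}
  {x₁,x₃,x₄}  = {x₃,x₄} ∪ {x₁}
  {x₁,x₄,x₆}  = {x₁,x₆} ∪ {x₄,x₆}
  {x₁,x₃,x₄,x₆}  = {x₃,x₄} ∪ {x₁,x₆}
  {x₁,x₂,x₃,x₄,x₅}  = {x₃,x₄} ∪ {x₁,x₂,x₃,x₅}
  {x₁,x₂,x₃,x₅,x₆}  = {x₁,x₆} ∪ {x₁,x₂,x₃,x₅}
  {x₁,x₂,x₄,x₅,x₆}  = {x₄,x₆} ∪ {x₁,x₂,x₅,x₆}
  [18 total]
Pass 3: 6 new —
  {x₃}  = X∖{x₁,x₂,x₄,x₅,x₆}
  {x₄}  = X∖{x₁,x₂,x₃,x₅,x₆}
  {x₆}  = X∖{x₁,x₂,x₃,x₄,x₅}
  {x₂,x₅}  = X∖{x₁,x₃,x₄,x₆}
  {x₂,x₃,x₅}  = X∖{x₁,x₄,x₆}
  {x₂,x₅,x₆}  = X∖{x₁,x₃,x₄}
  [24 total]
Pass 4 (8 new):
  {x₁,x₃}  = {x₁} ∪ {x₃}
  {x₁,x₄}  = {x₁} ∪ {x₄}
  {x₃,x₆}  = {x₆} ∪ {x₃}
  {x₁,x₃,x₆}  = {x₁,x₆} ∪ {x₃}
  {x₂,x₄,x₅}  = {x₂,x₅} ∪ {x₄}
  {x₁,x₂,x₄,x₅}  = {x₁,x₂,x₅} ∪ {x₄}
  {x₂,x₃,x₅,x₆}  = {x₂,x₅,x₆} ∪ {x₃}
  {x₂,x₄,x₅,x₆}  = {x₂,x₅} ∪ {x₄,x₆}
  [32 total]
Pass 5: no new sets; the family is a σ-algebra.

σ(𝒜) = { {}, {x₁}, {x₃}, {x₄}, {x₆}, {x₁,x₃}, {x₁,x₄}, {x₁,x₆}, {x₂,x₅}, {x₃,x₄}, {x₃,x₆}, {x₄,x₆}, {x₁,x₂,x₅}, {x₁,x₃,x₄}, {x₁,x₃,x₆}, {x₁,x₄,x₆}, {x₂,x₃,x₅}, {x₂,x₄,x₅}, {x₂,x₅,x₆}, {x₃,x₄,x₆}, {x₁,x₂,x₃,x₅}, {x₁,x₂,x₄,x₅}, {x₁,x₂,x₅,x₆}, {x₁,x₃,x₄,x₆}, {x₂,x₃,x₄,x₅}, {x₂,x₃,x₅,x₆}, {x₂,x₄,x₅,x₆}, {x₁,x₂,x₃,x₄,x₅}, {x₁,x₂,x₃,x₅,x₆}, {x₁,x₂,x₄,x₅,x₆}, {x₂,x₃,x₄,x₅,x₆}, X }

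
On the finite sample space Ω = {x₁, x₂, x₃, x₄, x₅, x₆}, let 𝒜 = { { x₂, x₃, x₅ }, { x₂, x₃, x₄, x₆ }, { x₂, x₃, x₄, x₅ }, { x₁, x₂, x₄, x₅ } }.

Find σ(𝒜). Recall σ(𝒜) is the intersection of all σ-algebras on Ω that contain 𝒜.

Initial family (6 sets): { ∅, { x₂, x₃, x₅ }, { x₁, x₂, x₄, x₅ }, { x₂, x₃, x₄, x₅ }, { x₂, x₃, x₄, x₆ }, Ω }.
Iteration 1: +6 →
  { x₁, x₅ }  = ᶜ of { x₂, x₃, x₄, x₆ }
  { x₁, x₆ }  = ᶜ of { x₂, x₃, x₄, x₅ }
  { x₃, x₆ }  = ᶜ of { x₁, x₂, x₄, x₅ }
  { x₁, x₄, x₆ }  = ᶜ of { x₂, x₃, x₅ }
  { x₁, x₂, x₃, x₄, x₅ }  = { x₂, x₃, x₅ } ∪ { x₁, x₂, x₄, x₅ }
  { x₂, x₃, x₄, x₅, x₆ }  = { x₂, x₃, x₅ } ∪ { x₂, x₃, x₄, x₆ }
  (now 12)
Iteration 2 adds 12:
  { x₁ }  = ᶜ of { x₂, x₃, x₄, x₅, x₆ }
  { x₆ }  = ᶜ of { x₁, x₂, x₃, x₄, x₅ }
  { x₁, x₃, x₆ }  = { x₁, x₆ } ∪ { x₃, x₆ }
  { x₁, x₅, x₆ }  = { x₁, x₆ } ∪ { x₁, x₅ }
  { x₁, x₂, x₃, x₅ }  = { x₂, x₃, x₅ } ∪ { x₁, x₅ }
  { x₁, x₃, x₄, x₆ }  = { x₁, x₄, x₆ } ∪ { x₃, x₆ }
  { x₁, x₃, x₅, x₆ }  = { x₃, x₆ } ∪ { x₁, x₅ }
  { x₁, x₄, x₅, x₆ }  = { x₁, x₄, x₆ } ∪ { x₁, x₅ }
  { x₂, x₃, x₅, x₆ }  = { x₂, x₃, x₅ } ∪ { x₃, x₆ }
  { x₁, x₂, x₃, x₄, x₆ }  = { x₁, x₆ } ∪ { x₂, x₃, x₄, x₆ }
  { x₁, x₂, x₃, x₅, x₆ }  = { x₁, x₆ } ∪ { x₂, x₃, x₅ }
  { x₁, x₂, x₄, x₅, x₆ }  = { x₁, x₆ } ∪ { x₁, x₂, x₄, x₅ }
  (now 24)
Iteration 3: +11 →
  { x₃ }  = ᶜ of { x₁, x₂, x₄, x₅, x₆ }
  { x₄ }  = ᶜ of { x₁, x₂, x₃, x₅, x₆ }
  { x₅ }  = ᶜ of { x₁, x₂, x₃, x₄, x₆ }
  { x₁, x₄ }  = ᶜ of { x₂, x₃, x₅, x₆ }
  { x₂, x₃ }  = ᶜ of { x₁, x₄, x₅, x₆ }
  { x₂, x₄ }  = ᶜ of { x₁, x₃, x₅, x₆ }
  { x₂, x₅ }  = ᶜ of { x₁, x₃, x₄, x₆ }
  { x₄, x₆ }  = ᶜ of { x₁, x₂, x₃, x₅ }
  { x₂, x₃, x₄ }  = ᶜ of { x₁, x₅, x₆ }
  { x₂, x₄, x₅ }  = ᶜ of { x₁, x₃, x₆ }
  { x₁, x₃, x₄, x₅, x₆ }  = { x₁, x₃, x₆ } ∪ { x₁, x₄, x₅, x₆ }
  (now 35)
Iteration 4. New:
  { x₂ }  = ᶜ of { x₁, x₃, x₄, x₅, x₆ }
  { x₁, x₃ }  = { x₁ } ∪ { x₃ }
  { x₃, x₄ }  = { x₃ } ∪ { x₄ }
  { x₃, x₅ }  = { x₅ } ∪ { x₃ }
  { x₄, x₅ }  = { x₅ } ∪ { x₄ }
  { x₅, x₆ }  = { x₆ } ∪ { x₅ }
  { x₁, x₂, x₃ }  = { x₁ } ∪ { x₂, x₃ }
  { x₁, x₂, x₄ }  = { x₁ } ∪ { x₂, x₄ }
  { x₁, x₂, x₅ }  = { x₂, x₅ } ∪ { x₁ }
  { x₁, x₃, x₄ }  = { x₃ } ∪ { x₁, x₄ }
  { x₁, x₃, x₅ }  = { x₃ } ∪ { x₁, x₅ }
  { x₁, x₄, x₅ }  = { x₅ } ∪ { x₁, x₄ }
  { x₂, x₃, x₆ }  = { x₆ } ∪ { x₂, x₃ }
  { x₂, x₄, x₆ }  = { x₆ } ∪ { x₂, x₄ }
  { x₂, x₅, x₆ }  = { x₂, x₅ } ∪ { x₆ }
  { x₃, x₄, x₆ }  = { x₃ } ∪ { x₄, x₆ }
  { x₃, x₅, x₆ }  = { x₅ } ∪ { x₃, x₆ }
  { x₄, x₅, x₆ }  = { x₅ } ∪ { x₄, x₆ }
  { x₁, x₂, x₃, x₄ }  = { x₂, x₃, x₄ } ∪ { x₁ }
  { x₁, x₂, x₃, x₆ }  = { x₁, x₃, x₆ } ∪ { x₂, x₃ }
  { x₁, x₂, x₄, x₆ }  = { x₁, x₆ } ∪ { x₂, x₄ }
  { x₁, x₂, x₅, x₆ }  = { x₂, x₅ } ∪ { x₁, x₆ }
  { x₂, x₄, x₅, x₆ }  = { x₂, x₅ } ∪ { x₄, x₆ }
  (now 58)
Iteration 5 adds 6:
  { x₁, x₂ }  = { x₂ } ∪ { x₁ }
  { x₂, x₆ }  = { x₂ } ∪ { x₆ }
  { x₁, x₂, x₆ }  = { x₁, x₆ } ∪ { x₂ }
  { x₃, x₄, x₅ }  = { x₃, x₄ } ∪ { x₄, x₅ }
  { x₁, x₃, x₄, x₅ }  = { x₃, x₄ } ∪ { x₁, x₃, x₅ }
  { x₃, x₄, x₅, x₆ }  = { x₃, x₄ } ∪ { x₅, x₆ }
  (now 64)
Iteration 6: closed — nothing new.

Therefore σ(𝒜) = { ∅, { x₁ }, { x₂ }, { x₃ }, { x₄ }, { x₅ }, { x₆ }, { x₁, x₂ }, { x₁, x₃ }, { x₁, x₄ }, { x₁, x₅ }, { x₁, x₆ }, { x₂, x₃ }, { x₂, x₄ }, { x₂, x₅ }, { x₂, x₆ }, { x₃, x₄ }, { x₃, x₅ }, { x₃, x₆ }, { x₄, x₅ }, { x₄, x₆ }, { x₅, x₆ }, { x₁, x₂, x₃ }, { x₁, x₂, x₄ }, { x₁, x₂, x₅ }, { x₁, x₂, x₆ }, { x₁, x₃, x₄ }, { x₁, x₃, x₅ }, { x₁, x₃, x₆ }, { x₁, x₄, x₅ }, { x₁, x₄, x₆ }, { x₁, x₅, x₆ }, { x₂, x₃, x₄ }, { x₂, x₃, x₅ }, { x₂, x₃, x₆ }, { x₂, x₄, x₅ }, { x₂, x₄, x₆ }, { x₂, x₅, x₆ }, { x₃, x₄, x₅ }, { x₃, x₄, x₆ }, { x₃, x₅, x₆ }, { x₄, x₅, x₆ }, { x₁, x₂, x₃, x₄ }, { x₁, x₂, x₃, x₅ }, { x₁, x₂, x₃, x₆ }, { x₁, x₂, x₄, x₅ }, { x₁, x₂, x₄, x₆ }, { x₁, x₂, x₅, x₆ }, { x₁, x₃, x₄, x₅ }, { x₁, x₃, x₄, x₆ }, { x₁, x₃, x₅, x₆ }, { x₁, x₄, x₅, x₆ }, { x₂, x₃, x₄, x₅ }, { x₂, x₃, x₄, x₆ }, { x₂, x₃, x₅, x₆ }, { x₂, x₄, x₅, x₆ }, { x₃, x₄, x₅, x₆ }, { x₁, x₂, x₃, x₄, x₅ }, { x₁, x₂, x₃, x₄, x₆ }, { x₁, x₂, x₃, x₅, x₆ }, { x₁, x₂, x₄, x₅, x₆ }, { x₁, x₃, x₄, x₅, x₆ }, { x₂, x₃, x₄, x₅, x₆ }, Ω } (|σ(𝒜)| = 64).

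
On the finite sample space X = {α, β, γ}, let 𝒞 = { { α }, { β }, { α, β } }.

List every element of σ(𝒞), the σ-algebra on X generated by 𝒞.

Answer: σ(𝒞) = { {}, { α }, { β }, { γ }, { α, β }, { α, γ }, { β, γ }, X }

Check:
Seed the family with 𝒞 together with ∅ and X: { {}, { α }, { β }, { α, β }, X }.
Step 1. New:
  { γ }  = complement { α, β }
  { α, γ }  = complement { β }
  { β, γ }  = complement { α }
  [8 total]
Step 2: closed — nothing new.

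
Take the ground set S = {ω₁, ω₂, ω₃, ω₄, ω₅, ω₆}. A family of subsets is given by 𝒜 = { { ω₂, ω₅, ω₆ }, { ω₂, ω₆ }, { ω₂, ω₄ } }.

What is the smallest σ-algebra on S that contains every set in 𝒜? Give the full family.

Seed the family with 𝒜 together with ∅ and S: { ∅, { ω₂, ω₄ }, { ω₂, ω₆ }, { ω₂, ω₅, ω₆ }, S }.
Round 1: +5 →
  { ω₁, ω₃, ω₄ }  = { ω₂, ω₅, ω₆ }ᶜ
  { ω₂, ω₄, ω₆ }  = { ω₂, ω₆ } ∪ { ω₂, ω₄ }
  { ω₁, ω₃, ω₄, ω₅ }  = { ω₂, ω₆ }ᶜ
  { ω₁, ω₃, ω₅, ω₆ }  = { ω₂, ω₄ }ᶜ
  { ω₂, ω₄, ω₅, ω₆ }  = { ω₂, ω₅, ω₆ } ∪ { ω₂, ω₄ }
Round 2. New:
  { ω₁, ω₃ }  = { ω₂, ω₄, ω₅, ω₆ }ᶜ
  { ω₁, ω₃, ω₅ }  = { ω₂, ω₄, ω₆ }ᶜ
  { ω₁, ω₂, ω₃, ω₄ }  = { ω₁, ω₃, ω₄ } ∪ { ω₂, ω₄ }
  { ω₁, ω₂, ω₃, ω₄, ω₅ }  = { ω₁, ω₃, ω₄, ω₅ } ∪ { ω₂, ω₄ }
  { ω₁, ω₂, ω₃, ω₄, ω₆ }  = { ω₂, ω₄, ω₆ } ∪ { ω₁, ω₃, ω₄ }
  { ω₁, ω₂, ω₃, ω₅, ω₆ }  = { ω₁, ω₃, ω₅, ω₆ } ∪ { ω₂, ω₆ }
  { ω₁, ω₃, ω₄, ω₅, ω₆ }  = { ω₁, ω₃, ω₅, ω₆ } ∪ { ω₁, ω₃, ω₄ }
Round 3: 6 new —
  { ω₂ }  = { ω₁, ω₃, ω₄, ω₅, ω₆ }ᶜ
  { ω₄ }  = { ω₁, ω₂, ω₃, ω₅, ω₆ }ᶜ
  { ω₅ }  = { ω₁, ω₂, ω₃, ω₄, ω₆ }ᶜ
  { ω₆ }  = { ω₁, ω₂, ω₃, ω₄, ω₅ }ᶜ
  { ω₅, ω₆ }  = { ω₁, ω₂, ω₃, ω₄ }ᶜ
  { ω₁, ω₂, ω₃, ω₆ }  = { ω₁, ω₃ } ∪ { ω₂, ω₆ }
Round 4 (9 new):
  { ω₂, ω₅ }  = { ω₂ } ∪ { ω₅ }
  { ω₄, ω₅ }  = { ω₁, ω₂, ω₃, ω₆ }ᶜ
  { ω₄, ω₆ }  = { ω₆ } ∪ { ω₄ }
  { ω₁, ω₂, ω₃ }  = { ω₂ } ∪ { ω₁, ω₃ }
  { ω₁, ω₃, ω₆ }  = { ω₆ } ∪ { ω₁, ω₃ }
  { ω₂, ω₄, ω₅ }  = { ω₅ } ∪ { ω₂, ω₄ }
  { ω₄, ω₅, ω₆ }  = { ω₅, ω₆ } ∪ { ω₄ }
  { ω₁, ω₂, ω₃, ω₅ }  = { ω₁, ω₃, ω₅ } ∪ { ω₂ }
  { ω₁, ω₃, ω₄, ω₆ }  = { ω₆ } ∪ { ω₁, ω₃, ω₄ }
After Round 5 the family is unchanged; done.

Therefore σ(𝒜) = { ∅, { ω₂ }, { ω₄ }, { ω₅ }, { ω₆ }, { ω₁, ω₃ }, { ω₂, ω₄ }, { ω₂, ω₅ }, { ω₂, ω₆ }, { ω₄, ω₅ }, { ω₄, ω₆ }, { ω₅, ω₆ }, { ω₁, ω₂, ω₃ }, { ω₁, ω₃, ω₄ }, { ω₁, ω₃, ω₅ }, { ω₁, ω₃, ω₆ }, { ω₂, ω₄, ω₅ }, { ω₂, ω₄, ω₆ }, { ω₂, ω₅, ω₆ }, { ω₄, ω₅, ω₆ }, { ω₁, ω₂, ω₃, ω₄ }, { ω₁, ω₂, ω₃, ω₅ }, { ω₁, ω₂, ω₃, ω₆ }, { ω₁, ω₃, ω₄, ω₅ }, { ω₁, ω₃, ω₄, ω₆ }, { ω₁, ω₃, ω₅, ω₆ }, { ω₂, ω₄, ω₅, ω₆ }, { ω₁, ω₂, ω₃, ω₄, ω₅ }, { ω₁, ω₂, ω₃, ω₄, ω₆ }, { ω₁, ω₂, ω₃, ω₅, ω₆ }, { ω₁, ω₃, ω₄, ω₅, ω₆ }, S } (|σ(𝒜)| = 32).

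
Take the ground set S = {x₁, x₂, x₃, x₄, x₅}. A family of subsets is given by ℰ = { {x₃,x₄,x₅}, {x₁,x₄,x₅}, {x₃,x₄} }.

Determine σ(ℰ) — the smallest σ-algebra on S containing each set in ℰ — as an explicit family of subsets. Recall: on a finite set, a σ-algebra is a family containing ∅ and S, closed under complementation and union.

|σ(ℰ)| = 32.  σ(ℰ) = { ∅, {x₁}, {x₂}, {x₃}, {x₄}, {x₅}, {x₁,x₂}, {x₁,x₃}, {x₁,x₄}, {x₁,x₅}, {x₂,x₃}, {x₂,x₄}, {x₂,x₅}, {x₃,x₄}, {x₃,x₅}, {x₄,x₅}, {x₁,x₂,x₃}, {x₁,x₂,x₄}, {x₁,x₂,x₅}, {x₁,x₃,x₄}, {x₁,x₃,x₅}, {x₁,x₄,x₅}, {x₂,x₃,x₄}, {x₂,x₃,x₅}, {x₂,x₄,x₅}, {x₃,x₄,x₅}, {x₁,x₂,x₃,x₄}, {x₁,x₂,x₃,x₅}, {x₁,x₂,x₄,x₅}, {x₁,x₃,x₄,x₅}, {x₂,x₃,x₄,x₅}, S }

Trace:
Start: ℰ ∪ {∅, S} = { ∅, {x₃,x₄}, {x₁,x₄,x₅}, {x₃,x₄,x₅}, S }.
Step 1 (4 new):
  {x₁,x₂}  = complement {x₃,x₄,x₅}
  {x₂,x₃}  = complement {x₁,x₄,x₅}
  {x₁,x₂,x₅}  = complement {x₃,x₄}
  {x₁,x₃,x₄,x₅}  = {x₁,x₄,x₅} ∪ {x₃,x₄,x₅}
  |family| = 9
Step 2 adds 7:
  {x₂}  = complement {x₁,x₃,x₄,x₅}
  {x₁,x₂,x₃}  = {x₁,x₂} ∪ {x₂,x₃}
  {x₂,x₃,x₄}  = {x₃,x₄} ∪ {x₂,x₃}
  {x₁,x₂,x₃,x₄}  = {x₃,x₄} ∪ {x₁,x₂}
  {x₁,x₂,x₃,x₅}  = {x₁,x₂,x₅} ∪ {x₂,x₃}
  {x₁,x₂,x₄,x₅}  = {x₁,x₄,x₅} ∪ {x₁,x₂}
  {x₂,x₃,x₄,x₅}  = {x₃,x₄,x₅} ∪ {x₂,x₃}
  |family| = 16
Step 3 adds 6:
  {x₁}  = complement {x₂,x₃,x₄,x₅}
  {x₃}  = complement {x₁,x₂,x₄,x₅}
  {x₄}  = complement {x₁,x₂,x₃,x₅}
  {x₅}  = complement {x₁,x₂,x₃,x₄}
  {x₁,x₅}  = complement {x₂,x₃,x₄}
  {x₄,x₅}  = complement {x₁,x₂,x₃}
  |family| = 22
Step 4 (10 new):
  {x₁,x₃}  = {x₃} ∪ {x₁}
  {x₁,x₄}  = {x₄} ∪ {x₁}
  {x₂,x₄}  = {x₂} ∪ {x₄}
  {x₂,x₅}  = {x₂} ∪ {x₅}
  {x₃,x₅}  = {x₅} ∪ {x₃}
  {x₁,x₂,x₄}  = {x₁,x₂} ∪ {x₄}
  {x₁,x₃,x₄}  = {x₃,x₄} ∪ {x₁}
  {x₁,x₃,x₅}  = {x₃} ∪ {x₁,x₅}
  {x₂,x₃,x₅}  = {x₅} ∪ {x₂,x₃}
  {x₂,x₄,x₅}  = {x₂} ∪ {x₄,x₅}
  |family| = 32
Step 5: closed — nothing new.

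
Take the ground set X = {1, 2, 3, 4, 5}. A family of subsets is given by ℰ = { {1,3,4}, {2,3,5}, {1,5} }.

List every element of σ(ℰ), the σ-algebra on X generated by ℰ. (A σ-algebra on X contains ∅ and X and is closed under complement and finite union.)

Answer: σ(ℰ) = { ∅, {1}, {2}, {3}, {4}, {5}, {1,2}, {1,3}, {1,4}, {1,5}, {2,3}, {2,4}, {2,5}, {3,4}, {3,5}, {4,5}, {1,2,3}, {1,2,4}, {1,2,5}, {1,3,4}, {1,3,5}, {1,4,5}, {2,3,4}, {2,3,5}, {2,4,5}, {3,4,5}, {1,2,3,4}, {1,2,3,5}, {1,2,4,5}, {1,3,4,5}, {2,3,4,5}, X }

Working:
Initial family (5 sets): { ∅, {1,5}, {1,3,4}, {2,3,5}, X }.
Step 1 (5 new):
  {1,4}  = {2,3,5}ᶜ
  {2,5}  = {1,3,4}ᶜ
  {2,3,4}  = {1,5}ᶜ
  {1,2,3,5}  = {2,3,5} ∪ {1,5}
  {1,3,4,5}  = {1,3,4} ∪ {1,5}
  |family| = 10
Step 2: +7 →
  {2}  = {1,3,4,5}ᶜ
  {4}  = {1,2,3,5}ᶜ
  {1,2,5}  = {2,5} ∪ {1,5}
  {1,4,5}  = {1,4} ∪ {1,5}
  {1,2,3,4}  = {2,3,4} ∪ {1,3,4}
  {1,2,4,5}  = {2,5} ∪ {1,4}
  {2,3,4,5}  = {2,5} ∪ {2,3,4}
  |family| = 17
Step 3 (8 new):
  {1}  = {2,3,4,5}ᶜ
  {3}  = {1,2,4,5}ᶜ
  {5}  = {1,2,3,4}ᶜ
  {2,3}  = {1,4,5}ᶜ
  {2,4}  = {4} ∪ {2}
  {3,4}  = {1,2,5}ᶜ
  {1,2,4}  = {1,4} ∪ {2}
  {2,4,5}  = {2,5} ∪ {4}
  |family| = 25
Step 4. New:
  {1,2}  = {2} ∪ {1}
  {1,3}  = {2,4,5}ᶜ
  {3,5}  = {1,2,4}ᶜ
  {4,5}  = {5} ∪ {4}
  {1,2,3}  = {2,3} ∪ {1}
  {1,3,5}  = {2,4}ᶜ
  {3,4,5}  = {3,4} ∪ {5}
  |family| = 32
Step 5: already closed under ᶜ and ∪.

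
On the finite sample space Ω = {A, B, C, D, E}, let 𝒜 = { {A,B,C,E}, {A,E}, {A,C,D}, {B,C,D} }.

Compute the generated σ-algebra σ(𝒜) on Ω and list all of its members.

Take S₀ = 𝒜 ∪ {∅, Ω} = { {}, {A,E}, {A,C,D}, {B,C,D}, {A,B,C,E}, Ω }.
Round 1 (4 new):
  {D}  = {A,B,C,E}ᶜ
  {B,E}  = {A,C,D}ᶜ
  {A,B,C,D}  = {A,C,D} ∪ {B,C,D}
  {A,C,D,E}  = {A,C,D} ∪ {A,E}
  [10 total]
Round 2: +6 →
  {B}  = {A,C,D,E}ᶜ
  {E}  = {A,B,C,D}ᶜ
  {A,B,E}  = {B,E} ∪ {A,E}
  {A,D,E}  = {A,E} ∪ {D}
  {B,D,E}  = {B,E} ∪ {D}
  {B,C,D,E}  = {B,E} ∪ {B,C,D}
  [16 total]
Round 3. New:
  {A}  = {B,C,D,E}ᶜ
  {A,C}  = {B,D,E}ᶜ
  {B,C}  = {A,D,E}ᶜ
  {B,D}  = {D} ∪ {B}
  {C,D}  = {A,B,E}ᶜ
  {D,E}  = {D} ∪ {E}
  {A,B,D,E}  = {A,D,E} ∪ {B,E}
  [23 total]
Round 4: +8 →
  {C}  = {A,B,D,E}ᶜ
  {A,B}  = {B} ∪ {A}
  {A,D}  = {D} ∪ {A}
  {A,B,C}  = {D,E}ᶜ
  {A,B,D}  = {B,D} ∪ {A}
  {A,C,E}  = {B,D}ᶜ
  {B,C,E}  = {B,E} ∪ {B,C}
  {C,D,E}  = {C,D} ∪ {E}
  [31 total]
Round 5: 1 new —
  {C,E}  = {A,B,D}ᶜ
  [32 total]
Round 6: no new sets; the family is a σ-algebra.

|σ(𝒜)| = 32.  σ(𝒜) = { {}, {A}, {B}, {C}, {D}, {E}, {A,B}, {A,C}, {A,D}, {A,E}, {B,C}, {B,D}, {B,E}, {C,D}, {C,E}, {D,E}, {A,B,C}, {A,B,D}, {A,B,E}, {A,C,D}, {A,C,E}, {A,D,E}, {B,C,D}, {B,C,E}, {B,D,E}, {C,D,E}, {A,B,C,D}, {A,B,C,E}, {A,B,D,E}, {A,C,D,E}, {B,C,D,E}, Ω }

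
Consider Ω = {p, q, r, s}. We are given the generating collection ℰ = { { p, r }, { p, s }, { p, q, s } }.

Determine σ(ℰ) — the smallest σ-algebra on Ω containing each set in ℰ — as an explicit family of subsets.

Begin from { {  }, { p, r }, { p, s }, { p, q, s }, Ω } (that is, ℰ plus ∅ and Ω).
Pass 1. New:
  { r }  = { p, q, s }ᶜ
  { q, r }  = { p, s }ᶜ
  { q, s }  = { p, r }ᶜ
  { p, r, s }  = { p, s } ∪ { p, r }
  |family| = 9
Pass 2 adds 3:
  { q }  = { p, r, s }ᶜ
  { p, q, r }  = { q, r } ∪ { p, r }
  { q, r, s }  = { r } ∪ { q, s }
  |family| = 12
Pass 3. New:
  { p }  = { q, r, s }ᶜ
  { s }  = { p, q, r }ᶜ
  |family| = 14
Pass 4: +2 →
  { p, q }  = { q } ∪ { p }
  { r, s }  = { r } ∪ { s }
  |family| = 16
Pass 5: closed — nothing new.

Hence σ(ℰ) has 16 members: { {  }, { p }, { q }, { r }, { s }, { p, q }, { p, r }, { p, s }, { q, r }, { q, s }, { r, s }, { p, q, r }, { p, q, s }, { p, r, s }, { q, r, s }, Ω }.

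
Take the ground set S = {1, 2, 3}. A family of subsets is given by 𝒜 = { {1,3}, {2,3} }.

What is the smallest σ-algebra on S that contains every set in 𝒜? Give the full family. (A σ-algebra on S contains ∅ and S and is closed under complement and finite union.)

Seed the family with 𝒜 together with ∅ and S: { ∅, {1,3}, {2,3}, S }.
Round 1. New:
  {1}  = {2,3}ᶜ
  {2}  = {1,3}ᶜ
  |family| = 6
Round 2. New:
  {1,2}  = {2} ∪ {1}
  |family| = 7
Round 3: 1 new —
  {3}  = {1,2}ᶜ
  |family| = 8
Round 4 adds nothing — fixpoint reached.

Hence σ(𝒜) has 8 members: { ∅, {1}, {2}, {3}, {1,2}, {1,3}, {2,3}, S }.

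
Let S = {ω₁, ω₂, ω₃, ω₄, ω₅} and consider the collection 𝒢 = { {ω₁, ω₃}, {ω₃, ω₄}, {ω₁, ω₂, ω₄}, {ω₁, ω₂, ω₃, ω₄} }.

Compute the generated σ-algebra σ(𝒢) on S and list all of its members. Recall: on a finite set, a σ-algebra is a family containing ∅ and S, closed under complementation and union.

Initial family (6 sets): { {}, {ω₁, ω₃}, {ω₃, ω₄}, {ω₁, ω₂, ω₄}, {ω₁, ω₂, ω₃, ω₄}, S }.
Iteration 1. New:
  {ω₅}  = complement {ω₁, ω₂, ω₃, ω₄}
  {ω₃, ω₅}  = complement {ω₁, ω₂, ω₄}
  {ω₁, ω₂, ω₅}  = complement {ω₃, ω₄}
  {ω₁, ω₃, ω₄}  = {ω₃, ω₄} ∪ {ω₁, ω₃}
  {ω₂, ω₄, ω₅}  = complement {ω₁, ω₃}
  (now 11)
Iteration 2 adds 7:
  {ω₂, ω₅}  = complement {ω₁, ω₃, ω₄}
  {ω₁, ω₃, ω₅}  = {ω₅} ∪ {ω₁, ω₃}
  {ω₃, ω₄, ω₅}  = {ω₃, ω₄} ∪ {ω₅}
  {ω₁, ω₂, ω₃, ω₅}  = {ω₁, ω₂, ω₅} ∪ {ω₁, ω₃}
  {ω₁, ω₂, ω₄, ω₅}  = {ω₁, ω₂, ω₄} ∪ {ω₅}
  {ω₁, ω₃, ω₄, ω₅}  = {ω₅} ∪ {ω₁, ω₃, ω₄}
  {ω₂, ω₃, ω₄, ω₅}  = {ω₃, ω₄} ∪ {ω₂, ω₄, ω₅}
  (now 18)
Iteration 3 (7 new):
  {ω₁}  = complement {ω₂, ω₃, ω₄, ω₅}
  {ω₂}  = complement {ω₁, ω₃, ω₄, ω₅}
  {ω₃}  = complement {ω₁, ω₂, ω₄, ω₅}
  {ω₄}  = complement {ω₁, ω₂, ω₃, ω₅}
  {ω₁, ω₂}  = complement {ω₃, ω₄, ω₅}
  {ω₂, ω₄}  = complement {ω₁, ω₃, ω₅}
  {ω₂, ω₃, ω₅}  = {ω₂, ω₅} ∪ {ω₃, ω₅}
  (now 25)
Iteration 4. New:
  {ω₁, ω₄}  = complement {ω₂, ω₃, ω₅}
  {ω₁, ω₅}  = {ω₅} ∪ {ω₁}
  {ω₂, ω₃}  = {ω₂} ∪ {ω₃}
  {ω₄, ω₅}  = {ω₅} ∪ {ω₄}
  {ω₁, ω₂, ω₃}  = {ω₁, ω₂} ∪ {ω₃}
  {ω₂, ω₃, ω₄}  = {ω₃, ω₄} ∪ {ω₂}
  (now 31)
Iteration 5: 1 new —
  {ω₁, ω₄, ω₅}  = complement {ω₂, ω₃}
  (now 32)
Iteration 6: stable.

Hence σ(𝒢) has 32 members: { {}, {ω₁}, {ω₂}, {ω₃}, {ω₄}, {ω₅}, {ω₁, ω₂}, {ω₁, ω₃}, {ω₁, ω₄}, {ω₁, ω₅}, {ω₂, ω₃}, {ω₂, ω₄}, {ω₂, ω₅}, {ω₃, ω₄}, {ω₃, ω₅}, {ω₄, ω₅}, {ω₁, ω₂, ω₃}, {ω₁, ω₂, ω₄}, {ω₁, ω₂, ω₅}, {ω₁, ω₃, ω₄}, {ω₁, ω₃, ω₅}, {ω₁, ω₄, ω₅}, {ω₂, ω₃, ω₄}, {ω₂, ω₃, ω₅}, {ω₂, ω₄, ω₅}, {ω₃, ω₄, ω₅}, {ω₁, ω₂, ω₃, ω₄}, {ω₁, ω₂, ω₃, ω₅}, {ω₁, ω₂, ω₄, ω₅}, {ω₁, ω₃, ω₄, ω₅}, {ω₂, ω₃, ω₄, ω₅}, S }.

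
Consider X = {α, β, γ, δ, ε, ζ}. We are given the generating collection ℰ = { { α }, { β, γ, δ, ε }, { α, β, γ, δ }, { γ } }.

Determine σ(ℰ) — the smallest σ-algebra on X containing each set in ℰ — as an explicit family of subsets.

|σ(ℰ)| = 32.  σ(ℰ) = { {  }, { α }, { γ }, { ε }, { ζ }, { α, γ }, { α, ε }, { α, ζ }, { β, δ }, { γ, ε }, { γ, ζ }, { ε, ζ }, { α, β, δ }, { α, γ, ε }, { α, γ, ζ }, { α, ε, ζ }, { β, γ, δ }, { β, δ, ε }, { β, δ, ζ }, { γ, ε, ζ }, { α, β, γ, δ }, { α, β, δ, ε }, { α, β, δ, ζ }, { α, γ, ε, ζ }, { β, γ, δ, ε }, { β, γ, δ, ζ }, { β, δ, ε, ζ }, { α, β, γ, δ, ε }, { α, β, γ, δ, ζ }, { α, β, δ, ε, ζ }, { β, γ, δ, ε, ζ }, X }

Check:
Take S₀ = ℰ ∪ {∅, X} = { {  }, { α }, { γ }, { α, β, γ, δ }, { β, γ, δ, ε }, X }.
Round 1 (6 new):
  { α, γ }  = { γ } ∪ { α }
  { α, ζ }  = X∖{ β, γ, δ, ε }
  { ε, ζ }  = X∖{ α, β, γ, δ }
  { α, β, γ, δ, ε }  = { α, β, γ, δ } ∪ { β, γ, δ, ε }
  { α, β, δ, ε, ζ }  = X∖{ γ }
  { β, γ, δ, ε, ζ }  = X∖{ α }
  — 12 sets.
Round 2 adds 7:
  { ζ }  = X∖{ α, β, γ, δ, ε }
  { α, γ, ζ }  = { α, ζ } ∪ { γ }
  { α, ε, ζ }  = { ε, ζ } ∪ { α, ζ }
  { γ, ε, ζ }  = { ε, ζ } ∪ { γ }
  { α, γ, ε, ζ }  = { ε, ζ } ∪ { α, γ }
  { β, δ, ε, ζ }  = X∖{ α, γ }
  { α, β, γ, δ, ζ }  = { α, ζ } ∪ { α, β, γ, δ }
  — 19 sets.
Round 3: +6 →
  { ε }  = X∖{ α, β, γ, δ, ζ }
  { β, δ }  = X∖{ α, γ, ε, ζ }
  { γ, ζ }  = { ζ } ∪ { γ }
  { α, β, δ }  = X∖{ γ, ε, ζ }
  { β, γ, δ }  = X∖{ α, ε, ζ }
  { β, δ, ε }  = X∖{ α, γ, ζ }
  — 25 sets.
Round 4. New:
  { α, ε }  = { ε } ∪ { α }
  { γ, ε }  = { ε } ∪ { γ }
  { α, γ, ε }  = { ε } ∪ { α, γ }
  { β, δ, ζ }  = { ζ } ∪ { β, δ }
  { α, β, δ, ε }  = X∖{ γ, ζ }
  { α, β, δ, ζ }  = { α, ζ } ∪ { α, β, δ }
  { β, γ, δ, ζ }  = { β, γ, δ } ∪ { ζ }
  — 32 sets.
Round 5: no new sets; the family is a σ-algebra.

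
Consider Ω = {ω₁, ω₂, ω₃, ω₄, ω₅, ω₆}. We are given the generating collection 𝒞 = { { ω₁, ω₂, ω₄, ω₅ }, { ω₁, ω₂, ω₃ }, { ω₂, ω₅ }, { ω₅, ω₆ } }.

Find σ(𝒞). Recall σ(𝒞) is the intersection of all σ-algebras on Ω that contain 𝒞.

Begin from { {}, { ω₂, ω₅ }, { ω₅, ω₆ }, { ω₁, ω₂, ω₃ }, { ω₁, ω₂, ω₄, ω₅ }, Ω } (that is, 𝒞 plus ∅ and Ω).
Pass 1 adds 9:
  { ω₃, ω₆ }  = { ω₁, ω₂, ω₄, ω₅ }ᶜ
  { ω₂, ω₅, ω₆ }  = { ω₂, ω₅ } ∪ { ω₅, ω₆ }
  { ω₄, ω₅, ω₆ }  = { ω₁, ω₂, ω₃ }ᶜ
  { ω₁, ω₂, ω₃, ω₄ }  = { ω₅, ω₆ }ᶜ
  { ω₁, ω₂, ω₃, ω₅ }  = { ω₂, ω₅ } ∪ { ω₁, ω₂, ω₃ }
  { ω₁, ω₃, ω₄, ω₆ }  = { ω₂, ω₅ }ᶜ
  { ω₁, ω₂, ω₃, ω₄, ω₅ }  = { ω₁, ω₂, ω₃ } ∪ { ω₁, ω₂, ω₄, ω₅ }
  { ω₁, ω₂, ω₃, ω₅, ω₆ }  = { ω₁, ω₂, ω₃ } ∪ { ω₅, ω₆ }
  { ω₁, ω₂, ω₄, ω₅, ω₆ }  = { ω₅, ω₆ } ∪ { ω₁, ω₂, ω₄, ω₅ }
Pass 2 (12 new):
  { ω₃ }  = { ω₁, ω₂, ω₄, ω₅, ω₆ }ᶜ
  { ω₄ }  = { ω₁, ω₂, ω₃, ω₅, ω₆ }ᶜ
  { ω₆ }  = { ω₁, ω₂, ω₃, ω₄, ω₅ }ᶜ
  { ω₄, ω₆ }  = { ω₁, ω₂, ω₃, ω₅ }ᶜ
  { ω₁, ω₃, ω₄ }  = { ω₂, ω₅, ω₆ }ᶜ
  { ω₃, ω₅, ω₆ }  = { ω₅, ω₆ } ∪ { ω₃, ω₆ }
  { ω₁, ω₂, ω₃, ω₆ }  = { ω₁, ω₂, ω₃ } ∪ { ω₃, ω₆ }
  { ω₂, ω₃, ω₅, ω₆ }  = { ω₂, ω₅ } ∪ { ω₃, ω₆ }
  { ω₂, ω₄, ω₅, ω₆ }  = { ω₂, ω₅ } ∪ { ω₄, ω₅, ω₆ }
  { ω₃, ω₄, ω₅, ω₆ }  = { ω₃, ω₆ } ∪ { ω₄, ω₅, ω₆ }
  { ω₁, ω₂, ω₃, ω₄, ω₆ }  = { ω₁, ω₂, ω₃ } ∪ { ω₁, ω₃, ω₄, ω₆ }
  { ω₁, ω₃, ω₄, ω₅, ω₆ }  = { ω₅, ω₆ } ∪ { ω₁, ω₃, ω₄, ω₆ }
Pass 3 adds 12:
  { ω₂ }  = { ω₁, ω₃, ω₄, ω₅, ω₆ }ᶜ
  { ω₅ }  = { ω₁, ω₂, ω₃, ω₄, ω₆ }ᶜ
  { ω₁, ω₂ }  = { ω₃, ω₄, ω₅, ω₆ }ᶜ
  { ω₁, ω₃ }  = { ω₂, ω₄, ω₅, ω₆ }ᶜ
  { ω₁, ω₄ }  = { ω₂, ω₃, ω₅, ω₆ }ᶜ
  { ω₃, ω₄ }  = { ω₃ } ∪ { ω₄ }
  { ω₄, ω₅ }  = { ω₁, ω₂, ω₃, ω₆ }ᶜ
  { ω₁, ω₂, ω₄ }  = { ω₃, ω₅, ω₆ }ᶜ
  { ω₂, ω₃, ω₅ }  = { ω₂, ω₅ } ∪ { ω₃ }
  { ω₂, ω₄, ω₅ }  = { ω₂, ω₅ } ∪ { ω₄ }
  { ω₃, ω₄, ω₆ }  = { ω₄, ω₆ } ∪ { ω₃ }
  { ω₂, ω₃, ω₄, ω₅, ω₆ }  = { ω₂, ω₅ } ∪ { ω₃, ω₄, ω₅, ω₆ }
Pass 4: 22 new —
  { ω₁ }  = { ω₂, ω₃, ω₄, ω₅, ω₆ }ᶜ
  { ω₂, ω₃ }  = { ω₂ } ∪ { ω₃ }
  { ω₂, ω₄ }  = { ω₂ } ∪ { ω₄ }
  { ω₂, ω₆ }  = { ω₂ } ∪ { ω₆ }
  { ω₃, ω₅ }  = { ω₃ } ∪ { ω₅ }
  { ω₁, ω₂, ω₅ }  = { ω₃, ω₄, ω₆ }ᶜ
  { ω₁, ω₂, ω₆ }  = { ω₁, ω₂ } ∪ { ω₆ }
  { ω₁, ω₃, ω₅ }  = { ω₁, ω₃ } ∪ { ω₅ }
  { ω₁, ω₃, ω₆ }  = { ω₂, ω₄, ω₅ }ᶜ
  { ω₁, ω₄, ω₅ }  = { ω₄, ω₅ } ∪ { ω₁, ω₄ }
  { ω₁, ω₄, ω₆ }  = { ω₂, ω₃, ω₅ }ᶜ
  { ω₂, ω₃, ω₄ }  = { ω₃, ω₄ } ∪ { ω₂ }
  { ω₂, ω₃, ω₆ }  = { ω₂ } ∪ { ω₃, ω₆ }
  { ω₂, ω₄, ω₆ }  = { ω₂ } ∪ { ω₄, ω₆ }
  { ω₃, ω₄, ω₅ }  = { ω₃, ω₄ } ∪ { ω₄, ω₅ }
  { ω₁, ω₂, ω₄, ω₆ }  = { ω₁, ω₂ } ∪ { ω₄, ω₆ }
  { ω₁, ω₂, ω₅, ω₆ }  = { ω₃, ω₄ }ᶜ
  { ω₁, ω₃, ω₄, ω₅ }  = { ω₄, ω₅ } ∪ { ω₁, ω₃ }
  { ω₁, ω₃, ω₅, ω₆ }  = { ω₁, ω₃ } ∪ { ω₅, ω₆ }
  { ω₁, ω₄, ω₅, ω₆ }  = { ω₄, ω₅, ω₆ } ∪ { ω₁, ω₄ }
  { ω₂, ω₃, ω₄, ω₅ }  = { ω₃, ω₄ } ∪ { ω₂, ω₄, ω₅ }
  { ω₂, ω₃, ω₄, ω₆ }  = { ω₂ } ∪ { ω₃, ω₄, ω₆ }
Pass 5: +3 →
  { ω₁, ω₅ }  = { ω₂, ω₃, ω₄, ω₆ }ᶜ
  { ω₁, ω₆ }  = { ω₂, ω₃, ω₄, ω₅ }ᶜ
  { ω₁, ω₅, ω₆ }  = { ω₂, ω₃, ω₄ }ᶜ
Pass 6: no new sets; the family is a σ-algebra.

|σ(𝒞)| = 64.  σ(𝒞) = { {}, { ω₁ }, { ω₂ }, { ω₃ }, { ω₄ }, { ω₅ }, { ω₆ }, { ω₁, ω₂ }, { ω₁, ω₃ }, { ω₁, ω₄ }, { ω₁, ω₅ }, { ω₁, ω₆ }, { ω₂, ω₃ }, { ω₂, ω₄ }, { ω₂, ω₅ }, { ω₂, ω₆ }, { ω₃, ω₄ }, { ω₃, ω₅ }, { ω₃, ω₆ }, { ω₄, ω₅ }, { ω₄, ω₆ }, { ω₅, ω₆ }, { ω₁, ω₂, ω₃ }, { ω₁, ω₂, ω₄ }, { ω₁, ω₂, ω₅ }, { ω₁, ω₂, ω₆ }, { ω₁, ω₃, ω₄ }, { ω₁, ω₃, ω₅ }, { ω₁, ω₃, ω₆ }, { ω₁, ω₄, ω₅ }, { ω₁, ω₄, ω₆ }, { ω₁, ω₅, ω₆ }, { ω₂, ω₃, ω₄ }, { ω₂, ω₃, ω₅ }, { ω₂, ω₃, ω₆ }, { ω₂, ω₄, ω₅ }, { ω₂, ω₄, ω₆ }, { ω₂, ω₅, ω₆ }, { ω₃, ω₄, ω₅ }, { ω₃, ω₄, ω₆ }, { ω₃, ω₅, ω₆ }, { ω₄, ω₅, ω₆ }, { ω₁, ω₂, ω₃, ω₄ }, { ω₁, ω₂, ω₃, ω₅ }, { ω₁, ω₂, ω₃, ω₆ }, { ω₁, ω₂, ω₄, ω₅ }, { ω₁, ω₂, ω₄, ω₆ }, { ω₁, ω₂, ω₅, ω₆ }, { ω₁, ω₃, ω₄, ω₅ }, { ω₁, ω₃, ω₄, ω₆ }, { ω₁, ω₃, ω₅, ω₆ }, { ω₁, ω₄, ω₅, ω₆ }, { ω₂, ω₃, ω₄, ω₅ }, { ω₂, ω₃, ω₄, ω₆ }, { ω₂, ω₃, ω₅, ω₆ }, { ω₂, ω₄, ω₅, ω₆ }, { ω₃, ω₄, ω₅, ω₆ }, { ω₁, ω₂, ω₃, ω₄, ω₅ }, { ω₁, ω₂, ω₃, ω₄, ω₆ }, { ω₁, ω₂, ω₃, ω₅, ω₆ }, { ω₁, ω₂, ω₄, ω₅, ω₆ }, { ω₁, ω₃, ω₄, ω₅, ω₆ }, { ω₂, ω₃, ω₄, ω₅, ω₆ }, Ω }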